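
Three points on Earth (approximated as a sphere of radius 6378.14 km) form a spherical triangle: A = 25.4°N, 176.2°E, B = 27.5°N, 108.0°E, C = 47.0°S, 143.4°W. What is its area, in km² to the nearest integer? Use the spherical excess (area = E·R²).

40319803 km²

Side lengths (central angles): a = 2.1302, b = 1.4147, c = 1.0522 rad; semiperimeter s = 2.2986.
By l'Huilier's theorem, tan(E/4) = √[tan(s/2) tan((s−a)/2) tan((s−b)/2) tan((s−c)/2)], giving spherical excess E = 0.9911 rad.
Area = E·R² = 0.9911 × (6378.14)² ≈ 40319803 km².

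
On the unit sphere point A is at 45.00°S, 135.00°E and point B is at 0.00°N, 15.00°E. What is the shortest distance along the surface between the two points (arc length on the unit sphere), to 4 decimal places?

1.9322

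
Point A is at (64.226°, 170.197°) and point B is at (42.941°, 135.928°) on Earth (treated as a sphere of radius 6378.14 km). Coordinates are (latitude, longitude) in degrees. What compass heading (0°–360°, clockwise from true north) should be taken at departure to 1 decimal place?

238.9°

With φ₁ = 1.1210, φ₂ = 0.7495, Δλ = -0.5981 rad, the forward-azimuth formula gives
θ = atan2( sin Δλ cos φ₂ , cos φ₁ sin φ₂ − sin φ₁ cos φ₂ cos Δλ ) = atan2(-0.4122, -0.2486) = -121.09°.
Adding 360° brings this into [0°, 360°): 238.9°.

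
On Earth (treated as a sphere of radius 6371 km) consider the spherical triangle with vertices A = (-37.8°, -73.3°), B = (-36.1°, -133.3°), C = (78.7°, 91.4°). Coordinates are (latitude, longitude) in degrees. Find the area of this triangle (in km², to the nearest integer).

Side lengths (central angles): a = 2.3327, b = 2.4194, c = 0.8226 rad; semiperimeter s = 2.7873.
By l'Huilier's theorem, tan(E/4) = √[tan(s/2) tan((s−a)/2) tan((s−b)/2) tan((s−c)/2)], giving spherical excess E = 2.1626 rad.
Area = E·R² = 2.1626 × (6371)² ≈ 87778137 km².

87778137 km²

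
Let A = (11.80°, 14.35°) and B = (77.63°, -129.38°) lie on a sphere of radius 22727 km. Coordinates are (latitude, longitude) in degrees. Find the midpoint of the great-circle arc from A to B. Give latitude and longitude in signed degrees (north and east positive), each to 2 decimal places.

Central angle δ = 1.5401 rad. Interpolating on the sphere with fraction f = 0.5:
P = [sin((1−f)δ)·A + sin(fδ)·B] / sin δ = 0.6965·A + 0.6965·B in Cartesian coordinates,
giving P = (0.5658, 0.0536, 0.8228), i.e. latitude 55.36°, longitude 5.42°.

55.36°, 5.42°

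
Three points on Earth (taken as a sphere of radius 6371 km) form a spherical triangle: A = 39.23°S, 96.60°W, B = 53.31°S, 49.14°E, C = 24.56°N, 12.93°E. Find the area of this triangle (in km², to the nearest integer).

Side lengths (central angles): a = 1.4654, b = 2.0925, c = 1.4459 rad; semiperimeter s = 2.5019.
By l'Huilier's theorem, tan(E/4) = √[tan(s/2) tan((s−a)/2) tan((s−b)/2) tan((s−c)/2)], giving spherical excess E = 1.7132 rad.
Area = E·R² = 1.7132 × (6371)² ≈ 69539619 km².

69539619 km²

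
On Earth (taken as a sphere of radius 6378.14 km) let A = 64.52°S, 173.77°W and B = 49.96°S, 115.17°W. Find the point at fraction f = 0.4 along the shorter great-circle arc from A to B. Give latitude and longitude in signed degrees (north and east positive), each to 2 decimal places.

The central angle between A and B is δ = 0.5821 rad.
With f = 0.4, the slerp weights are sin((1−f)δ)/sin δ = 0.6224 and sin(fδ)/sin δ = 0.4197.
Weighted sum of the unit vectors: (0.6224)·(-0.4277,-0.0467,-0.9027) + (0.4197)·(-0.2736,-0.5822,-0.7656) = (-0.3810, -0.2734, -0.8832).
Converting back: φ = atan2(z, √(x²+y²)) = -62.03°, λ = atan2(y, x) = -144.34°.

-62.03°, -144.34°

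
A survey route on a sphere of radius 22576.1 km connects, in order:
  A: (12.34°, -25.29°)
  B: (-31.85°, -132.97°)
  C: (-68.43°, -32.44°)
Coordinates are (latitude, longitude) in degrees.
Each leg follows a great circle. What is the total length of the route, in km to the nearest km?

Leg A→B: central angle 1.9442 rad, distance 43892.5 km.
Leg B→C: central angle 1.1222 rad, distance 25335.6 km.
Total: 43892.5 + 25335.6 ≈ 69228 km.

69228 km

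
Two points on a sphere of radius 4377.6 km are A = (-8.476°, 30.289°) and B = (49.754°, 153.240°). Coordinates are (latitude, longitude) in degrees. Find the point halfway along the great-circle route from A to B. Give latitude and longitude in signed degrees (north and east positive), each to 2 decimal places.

36.35°, 70.66°

The central angle between A and B is δ = 2.0489 rad.
With f = 0.5, the slerp weights are sin((1−f)δ)/sin δ = 0.9623 and sin(fδ)/sin δ = 0.9623.
Weighted sum of the unit vectors: (0.9623)·(0.8541,0.4989,-0.1474) + (0.9623)·(-0.5769,0.2909,0.7633) = (0.2667, 0.7600, 0.5927).
Converting back: φ = atan2(z, √(x²+y²)) = 36.35°, λ = atan2(y, x) = 70.66°.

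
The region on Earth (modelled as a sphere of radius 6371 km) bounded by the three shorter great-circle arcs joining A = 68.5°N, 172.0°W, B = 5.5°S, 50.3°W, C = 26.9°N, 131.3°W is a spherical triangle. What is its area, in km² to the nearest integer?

Side lengths (central angles): a = 1.4751, b = 0.8383, c = 1.8555 rad; semiperimeter s = 2.0845.
By l'Huilier's theorem, tan(E/4) = √[tan(s/2) tan((s−a)/2) tan((s−b)/2) tan((s−c)/2)], giving spherical excess E = 0.8315 rad.
Area = E·R² = 0.8315 × (6371)² ≈ 33750825 km².

33750825 km²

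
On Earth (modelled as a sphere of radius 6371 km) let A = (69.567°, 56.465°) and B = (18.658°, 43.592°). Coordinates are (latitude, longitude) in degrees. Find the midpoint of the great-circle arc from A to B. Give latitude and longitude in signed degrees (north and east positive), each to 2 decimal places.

Central angle δ = 0.8992 rad. Interpolating on the sphere with fraction f = 0.5:
P = [sin((1−f)δ)·A + sin(fδ)·B] / sin δ = 0.5552·A + 0.5552·B in Cartesian coordinates,
giving P = (0.4880, 0.5242, 0.6979), i.e. latitude 44.25°, longitude 47.05°.

44.25°, 47.05°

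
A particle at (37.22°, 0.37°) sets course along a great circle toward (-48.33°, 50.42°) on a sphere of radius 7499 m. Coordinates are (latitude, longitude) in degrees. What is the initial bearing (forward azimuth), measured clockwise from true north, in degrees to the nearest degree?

149°

Δλ = 50.050° = 0.8735 rad.
y = sin Δλ · cos φ₂ = (0.7666)(0.6648) = 0.5097
x = cos φ₁ sin φ₂ − sin φ₁ cos φ₂ cos Δλ = (0.7963)(-0.7470) − (0.6049)(0.6648)(0.6421) = -0.8531
θ = atan2(y, x) = 149.14°, so the bearing is 149°.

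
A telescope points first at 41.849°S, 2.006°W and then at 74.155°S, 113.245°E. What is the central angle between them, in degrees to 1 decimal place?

56.3°

With latitudes φ₁ = -41.849°, φ₂ = -74.155° and longitude difference Δλ = 115.251°:
cos c = sin φ₁ sin φ₂ + cos φ₁ cos φ₂ cos Δλ = (-0.6672)(-0.9620) + (0.7449)(0.2730)(-0.4266) = 0.55506,
so c = arccos(0.55506) = 0.98236 rad.
So the angular separation is 56.3°.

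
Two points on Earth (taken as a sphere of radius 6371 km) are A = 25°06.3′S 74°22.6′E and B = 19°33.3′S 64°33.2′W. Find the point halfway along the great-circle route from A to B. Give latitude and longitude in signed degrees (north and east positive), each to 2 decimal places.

The central angle between A and B is δ = 2.0959 rad.
With f = 0.5, the slerp weights are sin((1−f)δ)/sin δ = 1.0013 and sin(fδ)/sin δ = 1.0013.
Weighted sum of the unit vectors: (1.0013)·(0.2439,0.8721,-0.4243) + (1.0013)·(0.4049,-0.8509,-0.3347) = (0.6496, 0.0212, -0.7600).
Converting back: φ = atan2(z, √(x²+y²)) = -49.46°, λ = atan2(y, x) = 1.87°.

-49.46°, 1.87°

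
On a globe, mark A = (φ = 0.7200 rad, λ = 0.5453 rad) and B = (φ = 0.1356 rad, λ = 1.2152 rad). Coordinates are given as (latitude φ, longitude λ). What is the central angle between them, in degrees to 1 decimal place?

In radians: φ₁ = 0.7200, φ₂ = 0.1356, Δλ = 38.382° = 0.6699 rad.
cos c = sin φ₁ sin φ₂ + cos φ₁ cos φ₂ cos Δλ = (0.6594)(0.1352) + (0.7518)(0.9908)(0.7839) = 0.67306,
so c = arccos(0.67306) = 0.83246 rad.
So the angular separation is 47.7°.

47.7°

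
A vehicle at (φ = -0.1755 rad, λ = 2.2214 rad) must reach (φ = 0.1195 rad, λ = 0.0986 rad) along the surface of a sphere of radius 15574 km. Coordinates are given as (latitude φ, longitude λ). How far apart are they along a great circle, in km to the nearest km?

33227 km

In radians: φ₁ = -0.1755, φ₂ = 0.1195, Δλ = -121.627° = -2.1228 rad.
Haversine: a = sin²(Δφ/2) + cos φ₁ cos φ₂ sin²(Δλ/2) = 0.0216 + (0.9846)(0.9929)(0.7622) = 0.76674.
Central angle c = 2·arcsin(√a) = 2.13350 rad.
Distance = R·c = 15574 × 2.1335 ≈ 33227 km.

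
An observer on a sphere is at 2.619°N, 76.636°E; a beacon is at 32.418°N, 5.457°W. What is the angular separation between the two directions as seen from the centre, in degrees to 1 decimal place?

Let φ₁ = 0.0457 rad, φ₂ = 0.5658 rad, and Δλ = -1.4328 rad.
Haversine: a = sin²(Δφ/2) + cos φ₁ cos φ₂ sin²(Δλ/2) = 0.0661 + (0.9990)(0.8442)(0.4312) = 0.42975.
Central angle c = 2·arcsin(√a) = 1.42983 rad.
So the angular separation is 81.9°.

81.9°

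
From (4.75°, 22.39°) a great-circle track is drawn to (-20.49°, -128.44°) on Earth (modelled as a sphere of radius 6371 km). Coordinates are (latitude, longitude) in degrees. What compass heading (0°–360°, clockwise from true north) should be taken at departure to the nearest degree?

With φ₁ = 0.0829, φ₂ = -0.3576, Δλ = -2.6325 rad, the forward-azimuth formula gives
θ = atan2( sin Δλ cos φ₂ , cos φ₁ sin φ₂ − sin φ₁ cos φ₂ cos Δλ ) = atan2(-0.4566, -0.2811) = -121.62°.
Adding 360° brings this into [0°, 360°): 238°.

238°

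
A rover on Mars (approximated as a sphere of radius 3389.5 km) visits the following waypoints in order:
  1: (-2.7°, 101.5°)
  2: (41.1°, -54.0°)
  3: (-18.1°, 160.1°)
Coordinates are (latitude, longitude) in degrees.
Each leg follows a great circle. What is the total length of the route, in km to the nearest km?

16481 km

Leg 1→2: central angle 2.3687 rad, distance 8028.8 km.
Leg 2→3: central angle 2.4937 rad, distance 8452.3 km.
Total: 8028.8 + 8452.3 ≈ 16481 km.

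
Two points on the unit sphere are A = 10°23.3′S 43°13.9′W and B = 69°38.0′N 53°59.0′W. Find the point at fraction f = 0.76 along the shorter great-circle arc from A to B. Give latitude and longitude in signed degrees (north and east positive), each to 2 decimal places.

Central angle δ = 1.4027 rad. Interpolating on the sphere with fraction f = 0.76:
P = [sin((1−f)δ)·A + sin(fδ)·B] / sin δ = 0.3351·A + 0.8878·B in Cartesian coordinates,
giving P = (0.4218, -0.4757, 0.7719), i.e. latitude 50.52°, longitude -48.43°.

50.52°, -48.43°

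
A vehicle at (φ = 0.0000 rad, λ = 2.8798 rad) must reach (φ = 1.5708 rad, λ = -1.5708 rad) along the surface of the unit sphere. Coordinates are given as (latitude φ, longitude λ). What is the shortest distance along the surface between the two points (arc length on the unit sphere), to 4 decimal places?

1.5708

With latitudes φ₁ = 0.000°, φ₂ = 90.000° and longitude difference Δλ = 104.999°:
Haversine: a = sin²(Δφ/2) + cos φ₁ cos φ₂ sin²(Δλ/2) = 0.5000 + (1.0000)(-0.0000)(0.6294) = 0.50000.
Central angle c = 2·arcsin(√a) = 1.57080 rad.
On the unit sphere the arc length equals the central angle: 1.5708.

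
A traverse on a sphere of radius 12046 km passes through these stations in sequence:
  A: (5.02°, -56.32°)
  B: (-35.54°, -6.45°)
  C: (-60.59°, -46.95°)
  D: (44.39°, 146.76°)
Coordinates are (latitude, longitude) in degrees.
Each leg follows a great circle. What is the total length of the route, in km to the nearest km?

54580 km

Leg A→B: central angle 1.0797 rad, distance 13006.2 km.
Leg B→C: central angle 0.6263 rad, distance 7544.4 km.
Leg C→D: central angle 2.8250 rad, distance 34029.7 km.
Total: 13006.2 + 7544.4 + 34029.7 ≈ 54580 km.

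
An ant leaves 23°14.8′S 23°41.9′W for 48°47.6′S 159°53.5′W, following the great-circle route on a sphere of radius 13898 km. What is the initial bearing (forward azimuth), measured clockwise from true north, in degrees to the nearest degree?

207°

With φ₁ = -0.4057, φ₂ = -0.8516, Δλ = -2.3770 rad, the forward-azimuth formula gives
θ = atan2( sin Δλ cos φ₂ , cos φ₁ sin φ₂ − sin φ₁ cos φ₂ cos Δλ ) = atan2(-0.4560, -0.8789) = -152.58°.
Adding 360° brings this into [0°, 360°): 207°.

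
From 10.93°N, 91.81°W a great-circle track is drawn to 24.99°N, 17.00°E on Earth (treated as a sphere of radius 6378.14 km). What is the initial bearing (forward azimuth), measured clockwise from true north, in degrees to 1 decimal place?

With φ₁ = 0.1908, φ₂ = 0.4362, Δλ = 1.8991 rad, the forward-azimuth formula gives
θ = atan2( sin Δλ cos φ₂ , cos φ₁ sin φ₂ − sin φ₁ cos φ₂ cos Δλ ) = atan2(0.8580, 0.4702) = 61.28°.
So the initial bearing is 61.3°.

61.3°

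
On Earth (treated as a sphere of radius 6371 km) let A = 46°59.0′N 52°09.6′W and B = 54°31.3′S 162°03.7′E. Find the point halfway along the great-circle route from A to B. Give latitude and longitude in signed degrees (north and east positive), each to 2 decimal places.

Central angle δ = 2.7461 rad. Interpolating on the sphere with fraction f = 0.5:
P = [sin((1−f)δ)·A + sin(fδ)·B] / sin δ = 2.5450·A + 2.5450·B in Cartesian coordinates,
giving P = (-0.3402, -0.9162, -0.2117), i.e. latitude -12.22°, longitude -110.37°.

-12.22°, -110.37°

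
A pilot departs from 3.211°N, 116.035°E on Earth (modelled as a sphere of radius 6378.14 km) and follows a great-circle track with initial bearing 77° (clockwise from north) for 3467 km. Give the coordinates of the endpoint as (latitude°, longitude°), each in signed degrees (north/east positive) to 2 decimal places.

9.45°, 146.76°

Angular distance δ = d/R = 3467/6378.14 = 0.54358 rad; initial bearing θ = 1.3439 rad.
sin φ₂ = sin φ₁ cos δ + cos φ₁ sin δ cos θ = (0.0560)(0.8559) + (0.9984)(0.5172)(0.2250) = 0.1641, so φ₂ = 9.45°.
Δλ = atan2(sin θ sin δ cos φ₁, cos δ − sin φ₁ sin φ₂) = atan2(0.5032, 0.8467) = 30.722°.
λ₂ = 116.035° + 30.722° = 146.76°.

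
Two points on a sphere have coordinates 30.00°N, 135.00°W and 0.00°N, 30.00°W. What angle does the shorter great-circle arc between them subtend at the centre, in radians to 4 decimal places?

1.7969 rad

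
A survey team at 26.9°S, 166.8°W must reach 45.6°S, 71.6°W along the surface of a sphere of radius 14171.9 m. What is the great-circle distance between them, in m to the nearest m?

18435 m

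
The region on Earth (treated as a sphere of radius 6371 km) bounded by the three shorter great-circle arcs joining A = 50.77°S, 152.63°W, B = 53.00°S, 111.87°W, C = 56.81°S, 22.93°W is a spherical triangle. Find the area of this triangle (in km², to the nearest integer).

6740404 km²

Side lengths (central angles): a = 0.8306, b = 1.1295, c = 0.4349 rad; semiperimeter s = 1.1975.
By l'Huilier's theorem, tan(E/4) = √[tan(s/2) tan((s−a)/2) tan((s−b)/2) tan((s−c)/2)], giving spherical excess E = 0.1661 rad.
Area = E·R² = 0.1661 × (6371)² ≈ 6740404 km².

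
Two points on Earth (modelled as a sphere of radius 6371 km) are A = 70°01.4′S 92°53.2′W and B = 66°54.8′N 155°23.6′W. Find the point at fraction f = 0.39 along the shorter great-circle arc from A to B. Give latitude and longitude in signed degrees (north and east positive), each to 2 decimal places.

The central angle between A and B is δ = 2.5026 rad.
With f = 0.39, the slerp weights are sin((1−f)δ)/sin δ = 1.6752 and sin(fδ)/sin δ = 1.3889.
Weighted sum of the unit vectors: (1.6752)·(-0.0172,-0.3412,-0.9398) + (1.3889)·(-0.3565,-0.1633,0.9199) = (-0.5240, -0.7984, -0.2968).
Converting back: φ = atan2(z, √(x²+y²)) = -17.26°, λ = atan2(y, x) = -123.28°.

-17.26°, -123.28°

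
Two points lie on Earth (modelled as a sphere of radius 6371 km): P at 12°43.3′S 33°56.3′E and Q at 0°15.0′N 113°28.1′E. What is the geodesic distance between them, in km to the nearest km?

Let φ₁ = -0.2220 rad, φ₂ = 0.0044 rad, and Δλ = 1.3881 rad.
cos c = sin φ₁ sin φ₂ + cos φ₁ cos φ₂ cos Δλ = (-0.2202)(0.0044) + (0.9755)(1.0000)(0.1817) = 0.17630,
so c = arccos(0.17630) = 1.39357 rad.
Distance = R·c = 6371 × 1.3936 ≈ 8878 km.

8878 km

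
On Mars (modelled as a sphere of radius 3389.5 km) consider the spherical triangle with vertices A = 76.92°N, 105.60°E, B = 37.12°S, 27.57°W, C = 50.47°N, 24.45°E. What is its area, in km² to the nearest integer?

Side lengths (central angles): a = 1.7245, b = 0.6865, c = 2.3621 rad; semiperimeter s = 2.3866.
By l'Huilier's theorem, tan(E/4) = √[tan(s/2) tan((s−a)/2) tan((s−b)/2) tan((s−c)/2)], giving spherical excess E = 0.4379 rad.
Area = E·R² = 0.4379 × (3389.5)² ≈ 5030528 km².

5030528 km²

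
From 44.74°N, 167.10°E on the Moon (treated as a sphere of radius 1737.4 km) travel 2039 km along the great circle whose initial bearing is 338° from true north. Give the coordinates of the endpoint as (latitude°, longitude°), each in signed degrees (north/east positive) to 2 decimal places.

Angular distance δ = d/R = 2039/1737.4 = 1.17359 rad; initial bearing θ = 5.8992 rad.
sin φ₂ = sin φ₁ cos δ + cos φ₁ sin δ cos θ = (0.7039)(0.3868) + (0.7103)(0.9221)(0.9272) = 0.8796, so φ₂ = 61.59°.
Δλ = atan2(sin θ sin δ cos φ₁, cos δ − sin φ₁ sin φ₂) = atan2(-0.2454, -0.2323) = -133.433°.
λ₂ = 167.100° − 133.433° = 33.67°.

61.59°, 33.67°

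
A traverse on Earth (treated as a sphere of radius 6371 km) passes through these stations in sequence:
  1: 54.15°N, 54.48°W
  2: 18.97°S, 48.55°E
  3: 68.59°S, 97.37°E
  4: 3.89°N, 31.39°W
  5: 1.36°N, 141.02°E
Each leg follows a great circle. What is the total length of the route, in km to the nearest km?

49877 km

Leg 1→2: central angle 1.9696 rad, distance 12548.6 km.
Leg 2→3: central angle 1.0123 rad, distance 6449.2 km.
Leg 3→4: central angle 1.8662 rad, distance 11889.8 km.
Leg 4→5: central angle 2.9806 rad, distance 18989.3 km.
Total: 12548.6 + 6449.2 + 11889.8 + 18989.3 ≈ 49877 km.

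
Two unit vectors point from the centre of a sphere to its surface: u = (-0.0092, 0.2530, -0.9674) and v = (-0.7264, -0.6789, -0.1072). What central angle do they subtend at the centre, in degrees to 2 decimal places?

93.52°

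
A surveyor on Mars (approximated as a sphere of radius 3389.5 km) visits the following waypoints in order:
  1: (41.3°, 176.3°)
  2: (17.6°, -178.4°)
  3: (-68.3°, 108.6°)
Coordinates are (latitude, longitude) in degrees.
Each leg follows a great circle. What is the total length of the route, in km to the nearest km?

7358 km

Leg 1→2: central angle 0.4212 rad, distance 1427.6 km.
Leg 2→3: central angle 1.7496 rad, distance 5930.4 km.
Total: 1427.6 + 5930.4 ≈ 7358 km.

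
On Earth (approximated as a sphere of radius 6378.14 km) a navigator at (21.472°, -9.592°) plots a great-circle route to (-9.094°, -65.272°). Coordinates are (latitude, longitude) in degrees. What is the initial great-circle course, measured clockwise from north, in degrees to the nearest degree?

247°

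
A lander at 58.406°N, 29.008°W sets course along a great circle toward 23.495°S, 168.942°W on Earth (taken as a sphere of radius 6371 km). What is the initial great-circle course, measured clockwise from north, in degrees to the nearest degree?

303°

Δλ = -139.934° = -2.4423 rad.
y = sin Δλ · cos φ₂ = (-0.6437)(0.9171) = -0.5903
x = cos φ₁ sin φ₂ − sin φ₁ cos φ₂ cos Δλ = (0.5239)(-0.3987) − (0.8518)(0.9171)(-0.7653) = 0.3890
θ = atan2(y, x) = -56.62°; adding 360° gives 303°.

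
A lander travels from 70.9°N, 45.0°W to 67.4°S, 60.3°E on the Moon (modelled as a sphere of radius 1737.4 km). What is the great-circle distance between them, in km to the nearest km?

4697 km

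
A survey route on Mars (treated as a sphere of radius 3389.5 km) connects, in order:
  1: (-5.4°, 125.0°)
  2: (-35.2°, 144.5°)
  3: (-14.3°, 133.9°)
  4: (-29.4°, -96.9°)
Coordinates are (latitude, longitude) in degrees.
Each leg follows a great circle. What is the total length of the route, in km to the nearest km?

Leg 1→2: central angle 0.6075 rad, distance 2059.0 km.
Leg 2→3: central angle 0.4009 rad, distance 1359.0 km.
Leg 3→4: central angle 1.9958 rad, distance 6764.7 km.
Total: 2059.0 + 1359.0 + 6764.7 ≈ 10183 km.

10183 km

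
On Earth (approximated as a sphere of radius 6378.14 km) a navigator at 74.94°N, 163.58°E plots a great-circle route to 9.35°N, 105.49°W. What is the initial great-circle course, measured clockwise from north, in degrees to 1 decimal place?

86.7°

With φ₁ = 1.3079, φ₂ = 0.1632, Δλ = 1.5870 rad, the forward-azimuth formula gives
θ = atan2( sin Δλ cos φ₂ , cos φ₁ sin φ₂ − sin φ₁ cos φ₂ cos Δλ ) = atan2(0.9866, 0.0577) = 86.65°.
So the initial bearing is 86.7°.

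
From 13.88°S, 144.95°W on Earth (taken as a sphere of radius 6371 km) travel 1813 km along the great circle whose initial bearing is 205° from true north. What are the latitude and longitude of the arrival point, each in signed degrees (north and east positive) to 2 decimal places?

Angular distance δ = d/R = 1813/6371 = 0.28457 rad; initial bearing θ = 3.5779 rad.
sin φ₂ = sin φ₁ cos δ + cos φ₁ sin δ cos θ = (-0.2399)(0.9598) + (0.9708)(0.2807)(-0.9063) = -0.4773, so φ₂ = -28.51°.
Δλ = atan2(sin θ sin δ cos φ₁, cos δ − sin φ₁ sin φ₂) = atan2(-0.1152, 0.8453) = -7.760°.
λ₂ = -144.950° − 7.760° = -152.71°.

-28.51°, -152.71°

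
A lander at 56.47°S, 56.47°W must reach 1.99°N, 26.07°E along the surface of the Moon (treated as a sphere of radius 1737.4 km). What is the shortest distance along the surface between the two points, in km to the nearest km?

With latitudes φ₁ = -56.470°, φ₂ = 1.990° and longitude difference Δλ = 82.540°:
cos c = sin φ₁ sin φ₂ + cos φ₁ cos φ₂ cos Δλ = (-0.8336)(0.0347) + (0.5524)(0.9994)(0.1298) = 0.04273,
so c = arccos(0.04273) = 1.52806 rad.
Distance = R·c = 1737.4 × 1.5281 ≈ 2655 km.

2655 km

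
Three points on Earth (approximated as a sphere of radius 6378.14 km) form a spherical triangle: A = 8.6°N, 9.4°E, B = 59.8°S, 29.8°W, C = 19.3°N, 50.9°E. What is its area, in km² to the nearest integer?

22120688 km²

Side lengths (central angles): a = 1.7813, b = 0.7252, c = 1.3117 rad; semiperimeter s = 1.9091.
By l'Huilier's theorem, tan(E/4) = √[tan(s/2) tan((s−a)/2) tan((s−b)/2) tan((s−c)/2)], giving spherical excess E = 0.5438 rad.
Area = E·R² = 0.5438 × (6378.14)² ≈ 22120688 km².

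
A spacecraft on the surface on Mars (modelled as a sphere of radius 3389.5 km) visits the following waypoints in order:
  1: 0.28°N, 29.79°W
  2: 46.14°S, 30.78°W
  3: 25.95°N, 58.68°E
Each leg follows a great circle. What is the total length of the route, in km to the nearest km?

9138 km

Leg 1→2: central angle 0.8103 rad, distance 2746.6 km.
Leg 2→3: central angle 1.8856 rad, distance 6391.3 km.
Total: 2746.6 + 6391.3 ≈ 9138 km.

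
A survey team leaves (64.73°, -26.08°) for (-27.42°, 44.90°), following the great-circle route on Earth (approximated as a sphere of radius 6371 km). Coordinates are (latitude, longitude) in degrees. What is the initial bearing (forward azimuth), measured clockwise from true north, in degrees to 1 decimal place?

Δλ = 70.980° = 1.2388 rad.
y = sin Δλ · cos φ₂ = (0.9454)(0.8877) = 0.8392
x = cos φ₁ sin φ₂ − sin φ₁ cos φ₂ cos Δλ = (0.4269)(-0.4605) − (0.9043)(0.8877)(0.3259) = -0.4582
θ = atan2(y, x) = 118.63°, so the bearing is 118.6°.

118.6°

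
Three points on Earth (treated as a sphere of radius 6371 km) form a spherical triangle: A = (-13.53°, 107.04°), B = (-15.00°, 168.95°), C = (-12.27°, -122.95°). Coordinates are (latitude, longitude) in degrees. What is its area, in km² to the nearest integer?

Side lengths (central angles): a = 1.1516, b = 2.1665, c = 1.0440 rad; semiperimeter s = 2.1810.
By l'Huilier's theorem, tan(E/4) = √[tan(s/2) tan((s−a)/2) tan((s−b)/2) tan((s−c)/2)], giving spherical excess E = 0.2837 rad.
Area = E·R² = 0.2837 × (6371)² ≈ 11516133 km².

11516133 km²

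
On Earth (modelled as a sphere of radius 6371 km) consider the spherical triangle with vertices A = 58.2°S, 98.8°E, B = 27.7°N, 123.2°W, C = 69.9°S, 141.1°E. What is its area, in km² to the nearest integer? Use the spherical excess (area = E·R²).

Side lengths (central angles): a = 2.0564, b = 0.3707, c = 2.4065 rad; semiperimeter s = 2.4168.
By l'Huilier's theorem, tan(E/4) = √[tan(s/2) tan((s−a)/2) tan((s−b)/2) tan((s−c)/2)], giving spherical excess E = 0.2543 rad.
Area = E·R² = 0.2543 × (6371)² ≈ 10323487 km².

10323487 km²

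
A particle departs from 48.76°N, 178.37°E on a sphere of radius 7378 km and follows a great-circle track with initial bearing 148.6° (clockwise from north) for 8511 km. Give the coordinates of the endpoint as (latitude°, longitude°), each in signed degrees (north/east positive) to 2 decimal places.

Angular distance δ = d/R = 8511/7378 = 1.15356 rad; initial bearing θ = 2.5936 rad.
sin φ₂ = sin φ₁ cos δ + cos φ₁ sin δ cos θ = (0.7520)(0.4052) + (0.6592)(0.9142)(-0.8536) = -0.2097, so φ₂ = -12.10°.
Δλ = atan2(sin θ sin δ cos φ₁, cos δ − sin φ₁ sin φ₂) = atan2(0.3140, 0.5629) = 29.153°.
λ₂ = 178.370° + 29.153° = 207.52° → -152.48° after wrapping to (−180°, 180°].

-12.10°, -152.48°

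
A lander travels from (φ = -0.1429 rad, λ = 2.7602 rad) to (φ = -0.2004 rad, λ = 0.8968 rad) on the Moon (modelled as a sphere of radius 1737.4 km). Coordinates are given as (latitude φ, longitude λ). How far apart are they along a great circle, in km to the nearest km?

3171 km

Let φ₁ = -0.1429 rad, φ₂ = -0.2004 rad, and Δλ = -1.8634 rad.
cos c = sin φ₁ sin φ₂ + cos φ₁ cos φ₂ cos Δλ = (-0.1424)(-0.1991) + (0.9898)(0.9800)(-0.2884) = -0.25144,
so c = arccos(-0.25144) = 1.82497 rad.
Distance = R·c = 1737.4 × 1.8250 ≈ 3171 km.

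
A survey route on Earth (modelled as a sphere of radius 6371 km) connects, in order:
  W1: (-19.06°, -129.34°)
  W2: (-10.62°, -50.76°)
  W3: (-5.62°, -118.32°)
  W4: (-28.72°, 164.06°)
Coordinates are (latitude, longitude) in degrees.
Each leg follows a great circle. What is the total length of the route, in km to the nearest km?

24383 km

Leg W1→W2: central angle 1.3242 rad, distance 8436.4 km.
Leg W2→W3: central angle 1.1686 rad, distance 7445.3 km.
Leg W3→W4: central angle 1.3344 rad, distance 8501.6 km.
Total: 8436.4 + 7445.3 + 8501.6 ≈ 24383 km.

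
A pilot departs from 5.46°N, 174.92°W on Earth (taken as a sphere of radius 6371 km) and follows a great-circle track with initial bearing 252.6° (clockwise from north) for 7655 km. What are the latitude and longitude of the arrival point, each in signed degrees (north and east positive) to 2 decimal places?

-14.08°, 118.52°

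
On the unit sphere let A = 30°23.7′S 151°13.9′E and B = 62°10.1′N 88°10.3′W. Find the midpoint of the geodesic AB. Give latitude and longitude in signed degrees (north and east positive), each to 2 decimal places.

The central angle between A and B is δ = 2.2816 rad.
With f = 0.5, the slerp weights are sin((1−f)δ)/sin δ = 1.1994 and sin(fδ)/sin δ = 1.1994.
Weighted sum of the unit vectors: (1.1994)·(-0.7561,0.4151,-0.5060) + (1.1994)·(0.0149,-0.4666,0.8843) = (-0.8890, -0.0618, 0.4538).
Converting back: φ = atan2(z, √(x²+y²)) = 26.99°, λ = atan2(y, x) = -176.02°.

26.99°, -176.02°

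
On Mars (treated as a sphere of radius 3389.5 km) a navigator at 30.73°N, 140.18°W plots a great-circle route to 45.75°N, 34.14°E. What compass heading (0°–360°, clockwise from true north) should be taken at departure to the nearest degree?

4°

Δλ = 174.320° = 3.0425 rad.
y = sin Δλ · cos φ₂ = (0.0990)(0.6978) = 0.0691
x = cos φ₁ sin φ₂ − sin φ₁ cos φ₂ cos Δλ = (0.8596)(0.7163) − (0.5110)(0.6978)(-0.9951) = 0.9705
θ = atan2(y, x) = 4.07°, so the bearing is 4°.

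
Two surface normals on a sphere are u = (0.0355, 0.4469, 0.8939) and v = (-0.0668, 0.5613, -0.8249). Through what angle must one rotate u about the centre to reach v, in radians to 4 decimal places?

u·v = -0.4889; |u| = 1.0000, |v| = 1.0000.
cos θ = (u·v)/(|u||v|) = -0.4889, so θ = 2.0816 rad.

2.0816 rad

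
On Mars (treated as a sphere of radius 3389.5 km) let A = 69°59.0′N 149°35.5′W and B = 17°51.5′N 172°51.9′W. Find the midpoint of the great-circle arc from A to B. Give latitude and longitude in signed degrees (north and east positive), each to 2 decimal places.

44.38°, -166.77°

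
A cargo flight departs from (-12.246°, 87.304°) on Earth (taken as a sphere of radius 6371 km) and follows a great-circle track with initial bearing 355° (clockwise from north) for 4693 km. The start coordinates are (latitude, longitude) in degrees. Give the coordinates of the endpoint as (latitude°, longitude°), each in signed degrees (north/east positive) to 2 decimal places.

Angular distance δ = d/R = 4693/6371 = 0.73662 rad; initial bearing θ = 6.1959 rad.
sin φ₂ = sin φ₁ cos δ + cos φ₁ sin δ cos θ = (-0.2121)(0.7407) + (0.9772)(0.6718)(0.9962) = 0.4969, so φ₂ = 29.79°.
Δλ = atan2(sin θ sin δ cos φ₁, cos δ − sin φ₁ sin φ₂) = atan2(-0.0572, 0.8461) = -3.869°.
λ₂ = 87.304° − 3.869° = 83.44°.

29.79°, 83.44°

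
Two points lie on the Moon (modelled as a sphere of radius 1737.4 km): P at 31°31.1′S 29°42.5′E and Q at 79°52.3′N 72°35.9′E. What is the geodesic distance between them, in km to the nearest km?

3453 km

Let φ₁ = -0.5501 rad, φ₂ = 1.3940 rad, and Δλ = 0.7486 rad.
cos c = sin φ₁ sin φ₂ + cos φ₁ cos φ₂ cos Δλ = (-0.5228)(0.9844) + (0.8525)(0.1759)(0.7327) = -0.40479,
so c = arccos(-0.40479) = 1.98755 rad.
Distance = R·c = 1737.4 × 1.9875 ≈ 3453 km.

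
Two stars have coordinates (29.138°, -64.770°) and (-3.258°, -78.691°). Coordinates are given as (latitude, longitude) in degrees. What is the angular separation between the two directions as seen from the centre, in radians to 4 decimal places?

Let φ₁ = 0.5086 rad, φ₂ = -0.0569 rad, and Δλ = -0.2430 rad.
cos c = sin φ₁ sin φ₂ + cos φ₁ cos φ₂ cos Δλ = (0.4869)(-0.0568) + (0.8734)(0.9984)(0.9706) = 0.81875,
so c = arccos(0.81875) = 0.61156 rad.
So the angular separation is 0.6116 rad.

0.6116 rad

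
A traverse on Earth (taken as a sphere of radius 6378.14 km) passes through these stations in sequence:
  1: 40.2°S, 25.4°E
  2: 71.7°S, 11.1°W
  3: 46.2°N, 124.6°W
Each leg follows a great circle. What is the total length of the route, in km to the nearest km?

19688 km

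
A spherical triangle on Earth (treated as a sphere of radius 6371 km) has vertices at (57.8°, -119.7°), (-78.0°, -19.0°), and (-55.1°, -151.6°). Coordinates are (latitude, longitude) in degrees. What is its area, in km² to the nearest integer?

51314836 km²

Side lengths (central angles): a = 0.7645, b = 2.0210, c = 2.5835 rad; semiperimeter s = 2.6845.
By l'Huilier's theorem, tan(E/4) = √[tan(s/2) tan((s−a)/2) tan((s−b)/2) tan((s−c)/2)], giving spherical excess E = 1.2642 rad.
Area = E·R² = 1.2642 × (6371)² ≈ 51314836 km².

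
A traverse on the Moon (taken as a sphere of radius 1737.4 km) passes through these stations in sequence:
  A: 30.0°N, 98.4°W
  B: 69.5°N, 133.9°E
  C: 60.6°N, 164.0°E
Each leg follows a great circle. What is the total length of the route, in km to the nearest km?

Leg A→B: central angle 1.2840 rad, distance 2230.8 km.
Leg B→C: central angle 0.2662 rad, distance 462.5 km.
Total: 2230.8 + 462.5 ≈ 2693 km.

2693 km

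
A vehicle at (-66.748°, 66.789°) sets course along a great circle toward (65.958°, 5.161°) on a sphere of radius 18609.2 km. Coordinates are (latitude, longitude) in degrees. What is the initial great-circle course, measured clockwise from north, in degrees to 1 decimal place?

326.3°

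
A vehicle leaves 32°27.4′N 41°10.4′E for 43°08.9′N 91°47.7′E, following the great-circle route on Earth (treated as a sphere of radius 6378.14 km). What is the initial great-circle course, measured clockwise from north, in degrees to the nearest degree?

60°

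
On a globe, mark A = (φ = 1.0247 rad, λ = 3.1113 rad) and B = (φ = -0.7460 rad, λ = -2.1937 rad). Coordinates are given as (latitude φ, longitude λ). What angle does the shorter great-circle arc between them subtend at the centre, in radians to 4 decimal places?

Let φ₁ = 1.0247 rad, φ₂ = -0.7460 rad, and Δλ = 0.9782 rad.
Haversine: a = sin²(Δφ/2) + cos φ₁ cos φ₂ sin²(Δλ/2) = 0.5993 + (0.5194)(0.7344)(0.2207) = 0.68348.
Central angle c = 2·arcsin(√a) = 1.94654 rad.
So the angular separation is 1.9465 rad.

1.9465 rad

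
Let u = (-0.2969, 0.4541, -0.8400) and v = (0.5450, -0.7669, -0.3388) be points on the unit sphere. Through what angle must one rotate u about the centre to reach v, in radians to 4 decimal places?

u·v = -0.2255; |u| = 1.0000, |v| = 1.0000.
cos θ = (u·v)/(|u||v|) = -0.2255, so θ = 1.7982 rad.

1.7982 rad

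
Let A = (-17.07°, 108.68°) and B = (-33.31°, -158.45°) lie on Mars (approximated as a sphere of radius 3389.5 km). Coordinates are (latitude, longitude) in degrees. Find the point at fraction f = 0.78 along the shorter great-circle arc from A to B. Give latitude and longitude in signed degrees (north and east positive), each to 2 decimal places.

-36.38°, 179.56°

The central angle between A and B is δ = 1.4493 rad.
With f = 0.78, the slerp weights are sin((1−f)δ)/sin δ = 0.3158 and sin(fδ)/sin δ = 0.9113.
Weighted sum of the unit vectors: (0.3158)·(-0.3062,0.9056,-0.2935) + (0.9113)·(-0.7773,-0.3070,-0.5492) = (-0.8051, 0.0062, -0.5932).
Converting back: φ = atan2(z, √(x²+y²)) = -36.38°, λ = atan2(y, x) = 179.56°.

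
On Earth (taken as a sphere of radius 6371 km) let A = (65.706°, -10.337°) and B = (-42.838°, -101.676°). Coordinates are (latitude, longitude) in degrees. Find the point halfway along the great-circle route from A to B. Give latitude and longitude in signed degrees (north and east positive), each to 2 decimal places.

The central angle between A and B is δ = 2.2482 rad.
With f = 0.5, the slerp weights are sin((1−f)δ)/sin δ = 1.1574 and sin(fδ)/sin δ = 1.1574.
Weighted sum of the unit vectors: (1.1574)·(0.4047,-0.0738,0.9114) + (1.1574)·(-0.1484,-0.7181,-0.6799) = (0.2967, -0.9166, 0.2680).
Converting back: φ = atan2(z, √(x²+y²)) = 15.54°, λ = atan2(y, x) = -72.06°.

15.54°, -72.06°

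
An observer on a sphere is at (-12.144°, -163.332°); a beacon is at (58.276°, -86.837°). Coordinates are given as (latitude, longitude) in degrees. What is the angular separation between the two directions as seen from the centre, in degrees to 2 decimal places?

Let φ₁ = -0.2120 rad, φ₂ = 1.0171 rad, and Δλ = 1.3351 rad.
Haversine: a = sin²(Δφ/2) + cos φ₁ cos φ₂ sin²(Δλ/2) = 0.3324 + (0.9776)(0.5258)(0.3832) = 0.52944.
Central angle c = 2·arcsin(√a) = 1.62972 rad.
So the angular separation is 93.38°.

93.38°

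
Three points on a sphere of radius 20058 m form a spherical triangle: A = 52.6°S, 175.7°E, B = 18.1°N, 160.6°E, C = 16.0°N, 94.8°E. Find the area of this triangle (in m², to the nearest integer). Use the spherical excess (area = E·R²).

364274443 m²

Side lengths (central angles): a = 1.0926, b = 1.6978, c = 1.2550 rad; semiperimeter s = 2.0227.
By l'Huilier's theorem, tan(E/4) = √[tan(s/2) tan((s−a)/2) tan((s−b)/2) tan((s−c)/2)], giving spherical excess E = 0.9054 rad.
Area = E·R² = 0.9054 × (20058)² ≈ 364274443 m².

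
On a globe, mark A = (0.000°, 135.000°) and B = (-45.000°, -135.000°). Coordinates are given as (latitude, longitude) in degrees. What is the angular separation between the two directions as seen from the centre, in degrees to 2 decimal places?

Let φ₁ = 0.0000 rad, φ₂ = -0.7854 rad, and Δλ = 1.5708 rad.
cos c = sin φ₁ sin φ₂ + cos φ₁ cos φ₂ cos Δλ = (0.0000)(-0.7071) + (1.0000)(0.7071)(0.0000) = -0.00000,
so c = arccos(-0.00000) = 1.57080 rad.
So the angular separation is 90.00°.

90.00°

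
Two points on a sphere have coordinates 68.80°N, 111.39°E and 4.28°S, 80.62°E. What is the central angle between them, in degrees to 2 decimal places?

Let φ₁ = 1.2008 rad, φ₂ = -0.0747 rad, and Δλ = -0.5370 rad.
Haversine: a = sin²(Δφ/2) + cos φ₁ cos φ₂ sin²(Δλ/2) = 0.3545 + (0.3616)(0.9972)(0.0704) = 0.37986.
Central angle c = 2·arcsin(√a) = 1.32815 rad.
So the angular separation is 76.10°.

76.10°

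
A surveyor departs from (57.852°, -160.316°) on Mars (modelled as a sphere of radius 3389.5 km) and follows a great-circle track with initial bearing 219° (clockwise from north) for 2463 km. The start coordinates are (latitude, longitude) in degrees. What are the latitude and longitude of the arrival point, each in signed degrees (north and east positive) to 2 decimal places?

20.98°, 173.08°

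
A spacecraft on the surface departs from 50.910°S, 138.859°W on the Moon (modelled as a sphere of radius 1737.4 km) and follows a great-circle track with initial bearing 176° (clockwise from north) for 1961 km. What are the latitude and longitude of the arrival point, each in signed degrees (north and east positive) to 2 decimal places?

Angular distance δ = d/R = 1961/1737.4 = 1.12870 rad; initial bearing θ = 3.0718 rad.
sin φ₂ = sin φ₁ cos δ + cos φ₁ sin δ cos θ = (-0.7762)(0.4278) + (0.6305)(0.9039)(-0.9976) = -0.9006, so φ₂ = -64.24°.
Δλ = atan2(sin θ sin δ cos φ₁, cos δ − sin φ₁ sin φ₂) = atan2(0.0398, -0.2712) = 171.659°.
λ₂ = -138.859° + 171.659° = 32.80°.

-64.24°, 32.80°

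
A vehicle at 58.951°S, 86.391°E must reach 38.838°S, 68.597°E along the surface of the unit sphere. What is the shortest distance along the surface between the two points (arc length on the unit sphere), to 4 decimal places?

0.4032

With latitudes φ₁ = -58.951°, φ₂ = -38.838° and longitude difference Δλ = -17.794°:
cos c = sin φ₁ sin φ₂ + cos φ₁ cos φ₂ cos Δλ = (-0.8567)(-0.6271) + (0.5158)(0.7789)(0.9522) = 0.91980,
so c = arccos(0.91980) = 0.40323 rad.
On the unit sphere the arc length equals the central angle: 0.4032.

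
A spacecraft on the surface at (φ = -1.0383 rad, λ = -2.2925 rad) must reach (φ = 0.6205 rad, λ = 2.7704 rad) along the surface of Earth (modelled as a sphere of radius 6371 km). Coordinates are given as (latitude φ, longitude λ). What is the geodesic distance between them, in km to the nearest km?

12348 km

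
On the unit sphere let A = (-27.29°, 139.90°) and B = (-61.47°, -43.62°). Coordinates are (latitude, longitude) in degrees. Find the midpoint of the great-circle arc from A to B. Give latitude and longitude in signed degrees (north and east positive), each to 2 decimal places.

-72.83°, 143.97°

The central angle between A and B is δ = 1.5916 rad.
With f = 0.5, the slerp weights are sin((1−f)δ)/sin δ = 0.7146 and sin(fδ)/sin δ = 0.7146.
Weighted sum of the unit vectors: (0.7146)·(-0.6798,0.5724,-0.4585) + (0.7146)·(0.3458,-0.3295,-0.8786) = (-0.2387, 0.1736, -0.9555).
Converting back: φ = atan2(z, √(x²+y²)) = -72.83°, λ = atan2(y, x) = 143.97°.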